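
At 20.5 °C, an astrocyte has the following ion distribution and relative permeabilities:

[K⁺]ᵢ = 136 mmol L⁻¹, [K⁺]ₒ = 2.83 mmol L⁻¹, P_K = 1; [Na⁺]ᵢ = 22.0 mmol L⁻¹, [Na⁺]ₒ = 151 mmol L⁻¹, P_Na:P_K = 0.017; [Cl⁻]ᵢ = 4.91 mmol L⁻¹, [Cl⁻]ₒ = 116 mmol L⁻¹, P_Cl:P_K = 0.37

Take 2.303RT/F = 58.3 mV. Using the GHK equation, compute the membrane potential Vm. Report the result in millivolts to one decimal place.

-81.4 mV

Vm = 58.3 · log₁₀[(Σ P·[cation]ₒ + Σ P·[anion]ᵢ) / (Σ P·[cation]ᵢ + Σ P·[anion]ₒ)]
Numerator = 1×2.83 + 0.017×151 + 0.37×4.91 = 7.214
Denominator = 1×136 + 0.017×22.0 + 0.37×116 = 179.3
Vm = 58.3 · log₁₀(0.040234) = 58.3 × (-1.3954) = -81.35 mV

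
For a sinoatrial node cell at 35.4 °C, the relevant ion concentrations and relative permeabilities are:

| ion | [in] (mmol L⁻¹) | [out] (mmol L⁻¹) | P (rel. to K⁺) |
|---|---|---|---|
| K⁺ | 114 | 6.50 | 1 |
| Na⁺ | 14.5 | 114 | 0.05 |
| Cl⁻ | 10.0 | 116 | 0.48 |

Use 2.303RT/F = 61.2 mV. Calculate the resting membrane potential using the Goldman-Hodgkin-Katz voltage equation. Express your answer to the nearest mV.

Vm = 61.2 · log₁₀[(Σ P·[cation]ₒ + Σ P·[anion]ᵢ) / (Σ P·[cation]ᵢ + Σ P·[anion]ₒ)]
Numerator = 1×6.50 + 0.05×114 + 0.48×10.0 = 17
Denominator = 1×114 + 0.05×14.5 + 0.48×116 = 170.4
Vm = 61.2 · log₁₀(0.099762) = 61.2 × (-1.0010) = -61.26 mV

-61 mV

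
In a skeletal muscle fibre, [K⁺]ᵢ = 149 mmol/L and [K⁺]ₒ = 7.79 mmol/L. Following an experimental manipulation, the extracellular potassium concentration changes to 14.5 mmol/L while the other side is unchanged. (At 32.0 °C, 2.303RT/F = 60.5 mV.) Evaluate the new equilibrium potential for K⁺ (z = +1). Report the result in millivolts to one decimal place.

After the shift: [K⁺]_out = 14.5, [K⁺]_in = 149 mmol/L.
E_new = (60.5/1)·log₁₀(14.5/149) = 60.50 · (-1.0118) = -61.22 mV

-61.2 mV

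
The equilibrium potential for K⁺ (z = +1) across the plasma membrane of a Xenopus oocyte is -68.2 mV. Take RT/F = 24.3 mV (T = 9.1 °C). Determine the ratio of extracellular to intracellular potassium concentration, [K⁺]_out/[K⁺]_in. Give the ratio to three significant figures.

ln([out]/[in]) = E·z/(24.3) = -68.2 × 1 / 24.3 = -2.8066
[out]/[in] = e^(-2.8066) = 0.06041

0.0604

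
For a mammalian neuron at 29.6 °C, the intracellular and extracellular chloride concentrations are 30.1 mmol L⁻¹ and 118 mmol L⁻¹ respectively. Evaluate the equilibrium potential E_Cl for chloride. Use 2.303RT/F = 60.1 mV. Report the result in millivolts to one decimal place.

E = (60.1/z) · log₁₀([Cl⁻]_out/[Cl⁻]_in) with z = -1.
For an anion, dividing by z = -1 reverses the sign.
= (60.1/-1) · log₁₀(118/30.1) = -60.10 · log₁₀(3.92)
= -60.10 · (0.5933) = -35.66 mV

-35.7 mV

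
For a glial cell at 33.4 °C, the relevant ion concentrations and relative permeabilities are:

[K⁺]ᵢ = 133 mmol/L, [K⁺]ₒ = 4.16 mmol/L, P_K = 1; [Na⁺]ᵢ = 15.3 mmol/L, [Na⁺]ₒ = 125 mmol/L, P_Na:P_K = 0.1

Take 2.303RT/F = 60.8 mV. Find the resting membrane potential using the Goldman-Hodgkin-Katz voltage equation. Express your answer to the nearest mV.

Vm = 60.8 · log₁₀[(Σ P·[cation]ₒ + Σ P·[anion]ᵢ) / (Σ P·[cation]ᵢ + Σ P·[anion]ₒ)]
Numerator = 1×4.16 + 0.1×125 = 16.66
Denominator = 1×133 + 0.1×15.3 = 134.5
Vm = 60.8 · log₁₀(0.12384) = 60.8 × (-0.9071) = -55.15 mV

-55 mV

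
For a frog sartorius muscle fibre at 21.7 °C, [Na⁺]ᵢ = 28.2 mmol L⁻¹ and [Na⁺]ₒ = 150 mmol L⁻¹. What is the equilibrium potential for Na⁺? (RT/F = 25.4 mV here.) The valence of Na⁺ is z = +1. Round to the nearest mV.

42 mV

E = (25.4/z) · ln([Na⁺]_out/[Na⁺]_in) with z = +1.
= (25.4/1) · ln(150/28.2) = 25.40 · ln(5.319)
= 25.40 · (1.6713) = 42.45 mV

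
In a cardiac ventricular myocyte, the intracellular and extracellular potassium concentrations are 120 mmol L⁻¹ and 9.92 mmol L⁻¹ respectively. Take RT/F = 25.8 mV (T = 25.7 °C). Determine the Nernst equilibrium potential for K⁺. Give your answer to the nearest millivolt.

E = (25.8/z) · ln([K⁺]_out/[K⁺]_in) with z = +1.
= (25.8/1) · ln(9.92/120) = 25.80 · ln(0.08267)
= 25.80 · (-2.4929) = -64.32 mV

-64 mV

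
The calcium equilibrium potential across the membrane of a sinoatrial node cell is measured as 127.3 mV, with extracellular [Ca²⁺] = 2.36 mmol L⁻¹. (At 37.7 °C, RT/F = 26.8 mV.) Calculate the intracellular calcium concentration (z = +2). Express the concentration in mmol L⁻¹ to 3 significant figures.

Nernst: E = (26.8/2) · ln([out]/[in]), so ln([out]/[in]) = 127.3 × 2 / 26.8 = 9.5000.
[out]/[in] = e^(9.5000) = 1.336e+04.
[in] = 2.36 / 1.336e+04 = 0.0001767 mmol L⁻¹.

0.000177 mmol L⁻¹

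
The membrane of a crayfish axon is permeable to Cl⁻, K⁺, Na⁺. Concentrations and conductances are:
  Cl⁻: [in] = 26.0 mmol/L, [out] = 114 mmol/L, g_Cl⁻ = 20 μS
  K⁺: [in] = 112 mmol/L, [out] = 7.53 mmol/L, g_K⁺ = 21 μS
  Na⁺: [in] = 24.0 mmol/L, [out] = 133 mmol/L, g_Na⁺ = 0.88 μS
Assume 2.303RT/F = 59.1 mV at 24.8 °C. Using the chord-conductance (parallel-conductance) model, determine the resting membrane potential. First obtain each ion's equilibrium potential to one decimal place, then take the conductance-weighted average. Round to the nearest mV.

-52 mV

E_Cl⁻ = (59.1/-1)·log₁₀(114/26.0) = -37.9 mV
E_K⁺ = (59.1/1)·log₁₀(7.53/112) = -69.3 mV
E_Na⁺ = (59.1/1)·log₁₀(133/24.0) = 43.9 mV
Vm = (Σ gᵢEᵢ)/(Σ gᵢ) = (20·-37.9 + 21·-69.3 + 0.88·43.9) / (20 + 21 + 0.88)
= -2174.67 / 41.88 = -51.93 mV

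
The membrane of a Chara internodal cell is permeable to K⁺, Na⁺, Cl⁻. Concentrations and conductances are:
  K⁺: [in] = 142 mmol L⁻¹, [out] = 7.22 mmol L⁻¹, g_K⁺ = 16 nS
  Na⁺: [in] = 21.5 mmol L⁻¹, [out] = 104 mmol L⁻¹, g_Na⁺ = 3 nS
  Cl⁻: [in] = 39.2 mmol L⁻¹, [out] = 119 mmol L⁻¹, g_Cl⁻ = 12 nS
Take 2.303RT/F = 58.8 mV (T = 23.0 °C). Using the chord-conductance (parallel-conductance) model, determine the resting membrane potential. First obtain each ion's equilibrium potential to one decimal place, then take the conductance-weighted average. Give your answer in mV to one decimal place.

E_K⁺ = (58.8/1)·log₁₀(7.22/142) = -76.1 mV
E_Na⁺ = (58.8/1)·log₁₀(104/21.5) = 40.3 mV
E_Cl⁻ = (58.8/-1)·log₁₀(119/39.2) = -28.4 mV
Vm = (Σ gᵢEᵢ)/(Σ gᵢ) = (16·-76.1 + 3·40.3 + 12·-28.4) / (16 + 3 + 12)
= -1437.50 / 31 = -46.37 mV

-46.4 mV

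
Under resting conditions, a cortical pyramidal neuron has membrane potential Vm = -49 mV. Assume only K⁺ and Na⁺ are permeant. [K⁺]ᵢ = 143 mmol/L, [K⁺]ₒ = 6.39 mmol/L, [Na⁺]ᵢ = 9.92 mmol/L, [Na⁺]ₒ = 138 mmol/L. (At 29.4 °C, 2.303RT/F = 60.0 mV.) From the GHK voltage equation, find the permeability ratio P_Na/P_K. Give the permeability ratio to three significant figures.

0.113

Let α = P_Na/P_K. GHK: Vm = 60.0·log₁₀[(Kₒ + α·Naₒ)/(Kᵢ + α·Naᵢ)].
10^(Vm/60.0) = 10^(-49.0/60.0) = 0.15252
So 0.15252·(Kᵢ + α·Naᵢ) = Kₒ + α·Naₒ → α = (0.15252·143.0 − 6.39) / (138.0 − 0.15252·9.92)
α = (21.81 − 6.39) / (138.0 − 1.513) = 15.42/136.5 = 0.113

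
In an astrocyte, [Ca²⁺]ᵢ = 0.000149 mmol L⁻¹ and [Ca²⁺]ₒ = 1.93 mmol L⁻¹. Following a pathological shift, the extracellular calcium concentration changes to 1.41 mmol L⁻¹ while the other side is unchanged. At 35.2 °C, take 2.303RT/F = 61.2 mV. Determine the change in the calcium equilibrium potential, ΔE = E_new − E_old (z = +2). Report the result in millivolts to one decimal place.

E_old = (61.2/2)·log₁₀(1.93/0.000149) = 125.84 mV
E_new = (61.2/2)·log₁₀(1.41/0.000149) = 121.67 mV
ΔE = 121.67 − (125.84) = -4.17 mV

-4.2 mV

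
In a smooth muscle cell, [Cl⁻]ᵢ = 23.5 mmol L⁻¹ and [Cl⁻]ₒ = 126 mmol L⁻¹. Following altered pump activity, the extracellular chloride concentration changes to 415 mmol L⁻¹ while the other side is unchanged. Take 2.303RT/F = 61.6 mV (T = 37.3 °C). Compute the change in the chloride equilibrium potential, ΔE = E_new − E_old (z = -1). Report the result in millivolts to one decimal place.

-31.9 mV

E_old = (61.6/-1)·log₁₀(126/23.5) = -44.93 mV
E_new = (61.6/-1)·log₁₀(415/23.5) = -76.81 mV
ΔE = -76.81 − (-44.93) = -31.89 mV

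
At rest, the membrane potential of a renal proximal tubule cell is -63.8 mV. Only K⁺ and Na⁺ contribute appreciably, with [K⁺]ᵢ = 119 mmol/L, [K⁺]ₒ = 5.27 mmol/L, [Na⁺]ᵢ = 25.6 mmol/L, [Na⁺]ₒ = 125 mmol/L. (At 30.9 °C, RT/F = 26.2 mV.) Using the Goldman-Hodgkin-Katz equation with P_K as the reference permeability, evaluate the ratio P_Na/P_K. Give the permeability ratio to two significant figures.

Let α = P_Na/P_K. GHK: Vm = 26.2·ln[(Kₒ + α·Naₒ)/(Kᵢ + α·Naᵢ)].
e^(Vm/26.2) = e^(-63.8/26.2) = 0.087588
So 0.087588·(Kᵢ + α·Naᵢ) = Kₒ + α·Naₒ → α = (0.087588·119.0 − 5.27) / (125.0 − 0.087588·25.6)
α = (10.42 − 5.27) / (125.0 − 2.242) = 5.153/122.8 = 0.04198

0.042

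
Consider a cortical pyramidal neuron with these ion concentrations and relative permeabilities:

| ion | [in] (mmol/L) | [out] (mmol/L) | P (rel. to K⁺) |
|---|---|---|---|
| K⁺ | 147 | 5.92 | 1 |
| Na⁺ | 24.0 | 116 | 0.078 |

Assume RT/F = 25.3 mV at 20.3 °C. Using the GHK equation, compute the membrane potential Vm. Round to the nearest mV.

Vm = 25.3 · ln[(Σ P·[cation]ₒ + Σ P·[anion]ᵢ) / (Σ P·[cation]ᵢ + Σ P·[anion]ₒ)]
Numerator = 1×5.92 + 0.078×116 = 14.97
Denominator = 1×147 + 0.078×24.0 = 148.9
Vm = 25.3 · ln(0.10054) = 25.3 × (-2.2972) = -58.12 mV

-58 mV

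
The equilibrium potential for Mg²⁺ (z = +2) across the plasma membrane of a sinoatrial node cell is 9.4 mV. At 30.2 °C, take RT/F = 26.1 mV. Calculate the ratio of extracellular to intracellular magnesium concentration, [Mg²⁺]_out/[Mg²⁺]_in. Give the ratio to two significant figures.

ln([out]/[in]) = E·z/(26.1) = 9.4 × 2 / 26.1 = 0.7203
[out]/[in] = e^(0.7203) = 2.055

2.1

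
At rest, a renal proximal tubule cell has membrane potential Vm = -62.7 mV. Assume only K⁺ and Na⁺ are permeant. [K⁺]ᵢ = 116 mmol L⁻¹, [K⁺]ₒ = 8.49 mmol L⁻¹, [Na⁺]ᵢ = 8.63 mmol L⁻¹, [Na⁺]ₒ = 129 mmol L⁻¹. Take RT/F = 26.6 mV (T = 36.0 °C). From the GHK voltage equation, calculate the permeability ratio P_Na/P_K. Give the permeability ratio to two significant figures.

0.019

Let α = P_Na/P_K. GHK: Vm = 26.6·ln[(Kₒ + α·Naₒ)/(Kᵢ + α·Naᵢ)].
e^(Vm/26.6) = e^(-62.7/26.6) = 0.09469
So 0.09469·(Kᵢ + α·Naᵢ) = Kₒ + α·Naₒ → α = (0.09469·116.0 − 8.49) / (129.0 − 0.09469·8.63)
α = (10.98 − 8.49) / (129.0 − 0.8172) = 2.494/128.2 = 0.01946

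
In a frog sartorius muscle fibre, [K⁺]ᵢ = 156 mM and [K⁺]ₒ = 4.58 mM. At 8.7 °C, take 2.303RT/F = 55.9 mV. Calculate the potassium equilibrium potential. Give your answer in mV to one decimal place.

E = (55.9/z) · log₁₀([K⁺]_out/[K⁺]_in) with z = +1.
= (55.9/1) · log₁₀(4.58/156) = 55.90 · log₁₀(0.02936)
= 55.90 · (-1.5323) = -85.65 mV

-85.7 mV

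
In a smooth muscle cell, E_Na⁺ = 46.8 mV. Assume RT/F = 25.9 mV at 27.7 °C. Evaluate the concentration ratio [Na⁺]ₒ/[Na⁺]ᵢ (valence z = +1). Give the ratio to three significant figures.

6.09

ln([out]/[in]) = E·z/(25.9) = 46.8 × 1 / 25.9 = 1.8069
[out]/[in] = e^(1.8069) = 6.092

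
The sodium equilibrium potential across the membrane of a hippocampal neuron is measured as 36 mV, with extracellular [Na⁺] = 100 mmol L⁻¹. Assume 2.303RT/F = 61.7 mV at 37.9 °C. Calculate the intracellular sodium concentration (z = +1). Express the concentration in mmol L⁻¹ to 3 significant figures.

Nernst: E = (61.7/1) · log₁₀([out]/[in]), so log₁₀([out]/[in]) = 36.0 × 1 / 61.7 = 0.5835.
[out]/[in] = 10^(0.5835) = 3.832.
[in] = 100 / 3.832 = 26.09 mmol L⁻¹.

26.1 mmol L⁻¹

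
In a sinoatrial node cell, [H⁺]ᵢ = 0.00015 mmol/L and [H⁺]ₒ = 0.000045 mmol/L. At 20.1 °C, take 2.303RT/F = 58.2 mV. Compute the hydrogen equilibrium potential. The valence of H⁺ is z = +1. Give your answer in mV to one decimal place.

-30.4 mV

E = (58.2/z) · log₁₀([H⁺]_out/[H⁺]_in) with z = +1.
= (58.2/1) · log₁₀(0.000045/0.00015) = 58.20 · log₁₀(0.3)
= 58.20 · (-0.5229) = -30.43 mV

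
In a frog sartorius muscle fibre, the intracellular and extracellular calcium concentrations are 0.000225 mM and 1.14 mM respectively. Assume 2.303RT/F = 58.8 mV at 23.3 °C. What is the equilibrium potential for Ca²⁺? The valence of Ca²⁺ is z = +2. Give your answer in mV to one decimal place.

E = (58.8/z) · log₁₀([Ca²⁺]_out/[Ca²⁺]_in) with z = +2.
= (58.8/2) · log₁₀(1.14/0.000225) = 29.40 · log₁₀(5067)
= 29.40 · (3.7047) = 108.92 mV

108.9 mV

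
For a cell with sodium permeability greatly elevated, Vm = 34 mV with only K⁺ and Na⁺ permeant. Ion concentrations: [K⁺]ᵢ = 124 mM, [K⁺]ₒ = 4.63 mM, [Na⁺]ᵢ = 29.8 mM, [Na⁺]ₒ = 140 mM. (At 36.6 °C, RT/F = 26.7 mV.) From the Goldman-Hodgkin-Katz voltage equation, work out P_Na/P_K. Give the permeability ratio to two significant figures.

13

Let α = P_Na/P_K. GHK: Vm = 26.7·ln[(Kₒ + α·Naₒ)/(Kᵢ + α·Naᵢ)].
e^(Vm/26.7) = e^(34.0/26.7) = 3.573
So 3.573·(Kᵢ + α·Naᵢ) = Kₒ + α·Naₒ → α = (3.573·124.0 − 4.63) / (140.0 − 3.573·29.8)
α = (443.1 − 4.63) / (140.0 − 106.5) = 438.4/33.52 = 13.08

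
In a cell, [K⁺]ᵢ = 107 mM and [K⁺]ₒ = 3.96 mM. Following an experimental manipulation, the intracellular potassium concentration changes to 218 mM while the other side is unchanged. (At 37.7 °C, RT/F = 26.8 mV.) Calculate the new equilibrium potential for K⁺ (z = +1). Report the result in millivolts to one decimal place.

-107.4 mV

After the shift: [K⁺]_out = 3.96, [K⁺]_in = 218 mM.
E_new = (26.8/1)·ln(3.96/218) = 26.80 · (-4.0083) = -107.42 mV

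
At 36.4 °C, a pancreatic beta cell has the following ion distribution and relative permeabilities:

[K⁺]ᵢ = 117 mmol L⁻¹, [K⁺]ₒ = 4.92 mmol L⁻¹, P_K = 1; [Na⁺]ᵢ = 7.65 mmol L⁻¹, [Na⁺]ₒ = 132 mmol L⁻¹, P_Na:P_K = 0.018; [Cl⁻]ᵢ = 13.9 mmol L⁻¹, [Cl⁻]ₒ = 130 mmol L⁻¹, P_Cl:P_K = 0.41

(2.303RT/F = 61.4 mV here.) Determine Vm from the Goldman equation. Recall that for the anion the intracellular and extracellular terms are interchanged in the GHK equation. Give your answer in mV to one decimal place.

-68.6 mV

Vm = 61.4 · log₁₀[(Σ P·[cation]ₒ + Σ P·[anion]ᵢ) / (Σ P·[cation]ᵢ + Σ P·[anion]ₒ)]
Numerator = 1×4.92 + 0.018×132 + 0.41×13.9 = 12.99
Denominator = 1×117 + 0.018×7.65 + 0.41×130 = 170.4
Vm = 61.4 · log₁₀(0.076245) = 61.4 × (-1.1178) = -68.63 mV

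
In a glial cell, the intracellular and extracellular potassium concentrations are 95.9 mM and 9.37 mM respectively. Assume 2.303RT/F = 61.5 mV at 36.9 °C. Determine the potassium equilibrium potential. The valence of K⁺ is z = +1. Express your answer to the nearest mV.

E = (61.5/z) · log₁₀([K⁺]_out/[K⁺]_in) with z = +1.
= (61.5/1) · log₁₀(9.37/95.9) = 61.50 · log₁₀(0.09771)
= 61.50 · (-1.0101) = -62.12 mV

-62 mV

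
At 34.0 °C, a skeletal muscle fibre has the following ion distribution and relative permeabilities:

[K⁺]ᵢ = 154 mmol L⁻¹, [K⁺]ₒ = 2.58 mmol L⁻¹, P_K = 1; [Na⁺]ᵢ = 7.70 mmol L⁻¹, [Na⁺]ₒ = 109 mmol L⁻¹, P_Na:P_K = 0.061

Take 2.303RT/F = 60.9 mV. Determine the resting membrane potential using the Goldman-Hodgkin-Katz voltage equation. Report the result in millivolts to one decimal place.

Vm = 60.9 · log₁₀[(Σ P·[cation]ₒ + Σ P·[anion]ᵢ) / (Σ P·[cation]ᵢ + Σ P·[anion]ₒ)]
Numerator = 1×2.58 + 0.061×109 = 9.229
Denominator = 1×154 + 0.061×7.70 = 154.5
Vm = 60.9 · log₁₀(0.059746) = 60.9 × (-1.2237) = -74.52 mV

-74.5 mV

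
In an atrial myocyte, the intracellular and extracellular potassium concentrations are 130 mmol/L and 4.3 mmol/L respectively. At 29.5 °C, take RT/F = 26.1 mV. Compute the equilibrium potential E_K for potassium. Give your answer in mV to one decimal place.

E = (26.1/z) · ln([K⁺]_out/[K⁺]_in) with z = +1.
= (26.1/1) · ln(4.3/130) = 26.10 · ln(0.03308)
= 26.10 · (-3.4089) = -88.97 mV

-89.0 mV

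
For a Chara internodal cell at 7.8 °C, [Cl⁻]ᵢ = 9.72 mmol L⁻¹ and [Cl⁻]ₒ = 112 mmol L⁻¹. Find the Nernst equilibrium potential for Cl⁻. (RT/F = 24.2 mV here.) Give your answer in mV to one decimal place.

E = (24.2/z) · ln([Cl⁻]_out/[Cl⁻]_in) with z = -1.
For an anion, dividing by z = -1 reverses the sign.
= (24.2/-1) · ln(112/9.72) = -24.20 · ln(11.52)
= -24.20 · (2.4443) = -59.15 mV

-59.2 mV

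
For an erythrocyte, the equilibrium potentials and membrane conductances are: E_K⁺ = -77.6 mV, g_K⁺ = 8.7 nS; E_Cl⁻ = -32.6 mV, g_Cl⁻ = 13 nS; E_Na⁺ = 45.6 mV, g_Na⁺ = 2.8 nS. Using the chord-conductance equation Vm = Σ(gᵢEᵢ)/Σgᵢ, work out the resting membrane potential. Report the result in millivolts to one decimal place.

Σ gᵢEᵢ = 8.7·(-77.6) + 13·(-32.6) + 2.8·(45.6) = -971.24
Σ gᵢ = 8.7 + 13 + 2.8 = 24.5
Vm = -971.24 / 24.5 = -39.64 mV

-39.6 mV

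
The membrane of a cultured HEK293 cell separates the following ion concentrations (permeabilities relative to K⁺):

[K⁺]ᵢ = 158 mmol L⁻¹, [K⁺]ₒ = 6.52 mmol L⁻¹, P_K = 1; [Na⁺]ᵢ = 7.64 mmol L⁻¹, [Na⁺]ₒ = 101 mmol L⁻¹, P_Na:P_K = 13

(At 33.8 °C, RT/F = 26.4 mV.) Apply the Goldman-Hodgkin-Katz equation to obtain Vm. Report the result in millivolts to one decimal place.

43.2 mV

Vm = 26.4 · ln[(Σ P·[cation]ₒ + Σ P·[anion]ᵢ) / (Σ P·[cation]ᵢ + Σ P·[anion]ₒ)]
Numerator = 1×6.52 + 13×101 = 1320
Denominator = 1×158 + 13×7.64 = 257.3
Vm = 26.4 · ln(5.1279) = 26.4 × (1.6347) = 43.16 mV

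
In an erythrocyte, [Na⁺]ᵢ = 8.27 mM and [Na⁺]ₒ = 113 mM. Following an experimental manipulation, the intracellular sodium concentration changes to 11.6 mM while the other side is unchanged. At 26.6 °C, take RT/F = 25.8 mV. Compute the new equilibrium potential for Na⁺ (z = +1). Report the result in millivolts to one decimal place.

58.7 mV

After the shift: [Na⁺]_out = 113, [Na⁺]_in = 11.6 mM.
E_new = (25.8/1)·ln(113/11.6) = 25.80 · (2.2764) = 58.73 mV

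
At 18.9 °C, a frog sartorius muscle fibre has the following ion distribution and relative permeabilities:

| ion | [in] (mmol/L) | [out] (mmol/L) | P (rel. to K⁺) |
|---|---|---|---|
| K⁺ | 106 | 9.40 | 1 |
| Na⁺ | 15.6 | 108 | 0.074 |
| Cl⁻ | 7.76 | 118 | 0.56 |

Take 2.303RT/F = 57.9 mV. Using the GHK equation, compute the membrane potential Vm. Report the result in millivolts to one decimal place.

-52.2 mV

Vm = 57.9 · log₁₀[(Σ P·[cation]ₒ + Σ P·[anion]ᵢ) / (Σ P·[cation]ᵢ + Σ P·[anion]ₒ)]
Numerator = 1×9.40 + 0.074×108 + 0.56×7.76 = 21.74
Denominator = 1×106 + 0.074×15.6 + 0.56×118 = 173.2
Vm = 57.9 · log₁₀(0.12548) = 57.9 × (-0.9014) = -52.19 mV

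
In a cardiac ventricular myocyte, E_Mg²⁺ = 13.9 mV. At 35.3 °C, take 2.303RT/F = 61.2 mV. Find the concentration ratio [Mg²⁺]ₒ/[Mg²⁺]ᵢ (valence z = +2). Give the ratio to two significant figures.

2.8

log₁₀([out]/[in]) = E·z/(61.2) = 13.9 × 2 / 61.2 = 0.4542
[out]/[in] = 10^(0.4542) = 2.846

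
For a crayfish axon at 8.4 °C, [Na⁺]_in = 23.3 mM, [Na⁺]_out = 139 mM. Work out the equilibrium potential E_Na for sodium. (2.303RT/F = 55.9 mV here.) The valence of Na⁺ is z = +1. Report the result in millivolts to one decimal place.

43.4 mV

E = (55.9/z) · log₁₀([Na⁺]_out/[Na⁺]_in) with z = +1.
= (55.9/1) · log₁₀(139/23.3) = 55.90 · log₁₀(5.966)
= 55.90 · (0.7757) = 43.36 mV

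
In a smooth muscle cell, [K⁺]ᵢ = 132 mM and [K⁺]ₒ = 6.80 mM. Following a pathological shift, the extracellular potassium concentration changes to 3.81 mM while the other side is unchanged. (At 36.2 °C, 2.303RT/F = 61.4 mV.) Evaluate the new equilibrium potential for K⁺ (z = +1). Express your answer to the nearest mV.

After the shift: [K⁺]_out = 3.81, [K⁺]_in = 132 mM.
E_new = (61.4/1)·log₁₀(3.81/132) = 61.40 · (-1.5396) = -94.53 mV

-95 mV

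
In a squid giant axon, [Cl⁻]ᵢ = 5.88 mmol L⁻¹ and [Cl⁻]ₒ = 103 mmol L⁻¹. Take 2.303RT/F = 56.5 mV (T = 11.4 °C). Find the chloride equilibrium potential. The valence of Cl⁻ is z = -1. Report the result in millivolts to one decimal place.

-70.3 mV

E = (56.5/z) · log₁₀([Cl⁻]_out/[Cl⁻]_in) with z = -1.
For an anion, dividing by z = -1 reverses the sign.
= (56.5/-1) · log₁₀(103/5.88) = -56.50 · log₁₀(17.52)
= -56.50 · (1.2435) = -70.26 mV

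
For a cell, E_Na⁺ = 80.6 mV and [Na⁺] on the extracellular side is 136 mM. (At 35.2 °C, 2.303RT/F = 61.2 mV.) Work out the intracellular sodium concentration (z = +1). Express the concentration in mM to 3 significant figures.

Nernst: E = (61.2/1) · log₁₀([out]/[in]), so log₁₀([out]/[in]) = 80.6 × 1 / 61.2 = 1.3170.
[out]/[in] = 10^(1.3170) = 20.75.
[in] = 136 / 20.75 = 6.555 mM.

6.55 mM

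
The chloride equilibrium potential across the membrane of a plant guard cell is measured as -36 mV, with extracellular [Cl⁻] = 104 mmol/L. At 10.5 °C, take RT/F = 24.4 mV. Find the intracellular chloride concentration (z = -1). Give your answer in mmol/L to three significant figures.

Nernst: E = (24.4/-1) · ln([out]/[in]), so ln([out]/[in]) = -36.0 × -1 / 24.4 = 1.4754.
[out]/[in] = e^(1.4754) = 4.373.
[in] = 104 / 4.373 = 23.78 mmol/L.

23.8 mmol/L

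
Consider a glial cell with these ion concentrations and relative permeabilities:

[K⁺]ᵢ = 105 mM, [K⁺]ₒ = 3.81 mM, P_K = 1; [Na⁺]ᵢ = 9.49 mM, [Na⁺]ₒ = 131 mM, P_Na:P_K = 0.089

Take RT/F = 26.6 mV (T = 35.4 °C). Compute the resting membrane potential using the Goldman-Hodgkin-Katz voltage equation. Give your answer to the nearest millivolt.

Vm = 26.6 · ln[(Σ P·[cation]ₒ + Σ P·[anion]ᵢ) / (Σ P·[cation]ᵢ + Σ P·[anion]ₒ)]
Numerator = 1×3.81 + 0.089×131 = 15.47
Denominator = 1×105 + 0.089×9.49 = 105.8
Vm = 26.6 · ln(0.14615) = 26.6 × (-1.9231) = -51.16 mV

-51 mV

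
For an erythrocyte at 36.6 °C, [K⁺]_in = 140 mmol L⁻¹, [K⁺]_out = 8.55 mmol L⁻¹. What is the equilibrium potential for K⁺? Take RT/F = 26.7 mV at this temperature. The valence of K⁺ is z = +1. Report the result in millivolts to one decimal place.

-74.6 mV

E = (26.7/z) · ln([K⁺]_out/[K⁺]_in) with z = +1.
= (26.7/1) · ln(8.55/140) = 26.70 · ln(0.06107)
= 26.70 · (-2.7957) = -74.65 mV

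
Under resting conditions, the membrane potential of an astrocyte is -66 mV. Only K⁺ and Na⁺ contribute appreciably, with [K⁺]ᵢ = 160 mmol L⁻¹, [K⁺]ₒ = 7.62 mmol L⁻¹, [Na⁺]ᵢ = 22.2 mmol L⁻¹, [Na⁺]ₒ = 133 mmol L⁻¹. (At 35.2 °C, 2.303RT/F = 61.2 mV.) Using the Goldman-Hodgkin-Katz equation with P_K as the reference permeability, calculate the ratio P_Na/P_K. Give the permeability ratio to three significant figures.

0.0437

Let α = P_Na/P_K. GHK: Vm = 61.2·log₁₀[(Kₒ + α·Naₒ)/(Kᵢ + α·Naᵢ)].
10^(Vm/61.2) = 10^(-66.0/61.2) = 0.083477
So 0.083477·(Kᵢ + α·Naᵢ) = Kₒ + α·Naₒ → α = (0.083477·160.0 − 7.62) / (133.0 − 0.083477·22.2)
α = (13.36 − 7.62) / (133.0 − 1.853) = 5.736/131.1 = 0.04374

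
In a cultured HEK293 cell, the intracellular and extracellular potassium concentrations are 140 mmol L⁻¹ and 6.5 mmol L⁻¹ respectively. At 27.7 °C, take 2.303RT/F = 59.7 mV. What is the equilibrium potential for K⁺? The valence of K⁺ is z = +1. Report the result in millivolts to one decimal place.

E = (59.7/z) · log₁₀([K⁺]_out/[K⁺]_in) with z = +1.
= (59.7/1) · log₁₀(6.5/140) = 59.70 · log₁₀(0.04643)
= 59.70 · (-1.3332) = -79.59 mV

-79.6 mV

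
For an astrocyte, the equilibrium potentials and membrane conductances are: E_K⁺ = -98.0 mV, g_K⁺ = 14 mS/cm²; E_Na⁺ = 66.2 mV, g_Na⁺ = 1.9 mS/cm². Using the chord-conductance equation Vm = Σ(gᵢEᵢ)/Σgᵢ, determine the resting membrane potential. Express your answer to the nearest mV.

Σ gᵢEᵢ = 14·(-98.0) + 1.9·(66.2) = -1246.22
Σ gᵢ = 14 + 1.9 = 15.9
Vm = -1246.22 / 15.9 = -78.38 mV

-78 mV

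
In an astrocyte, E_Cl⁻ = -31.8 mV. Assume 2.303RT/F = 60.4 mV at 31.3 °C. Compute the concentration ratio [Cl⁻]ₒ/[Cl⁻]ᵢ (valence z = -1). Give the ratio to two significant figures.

log₁₀([out]/[in]) = E·z/(60.4) = -31.8 × -1 / 60.4 = 0.5265
[out]/[in] = 10^(0.5265) = 3.361

3.4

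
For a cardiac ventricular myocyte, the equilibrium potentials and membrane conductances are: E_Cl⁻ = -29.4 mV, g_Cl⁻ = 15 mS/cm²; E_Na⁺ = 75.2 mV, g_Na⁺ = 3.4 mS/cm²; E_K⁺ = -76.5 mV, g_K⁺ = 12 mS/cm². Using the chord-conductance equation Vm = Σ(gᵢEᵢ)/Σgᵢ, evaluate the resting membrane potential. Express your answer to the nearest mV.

Σ gᵢEᵢ = 15·(-29.4) + 3.4·(75.2) + 12·(-76.5) = -1103.32
Σ gᵢ = 15 + 3.4 + 12 = 30.4
Vm = -1103.32 / 30.4 = -36.29 mV

-36 mV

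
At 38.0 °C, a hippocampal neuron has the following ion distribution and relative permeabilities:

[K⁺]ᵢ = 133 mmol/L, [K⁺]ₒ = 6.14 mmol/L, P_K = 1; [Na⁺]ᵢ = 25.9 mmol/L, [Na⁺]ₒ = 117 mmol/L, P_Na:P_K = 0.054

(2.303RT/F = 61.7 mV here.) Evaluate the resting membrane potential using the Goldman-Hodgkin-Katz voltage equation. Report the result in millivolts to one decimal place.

Vm = 61.7 · log₁₀[(Σ P·[cation]ₒ + Σ P·[anion]ᵢ) / (Σ P·[cation]ᵢ + Σ P·[anion]ₒ)]
Numerator = 1×6.14 + 0.054×117 = 12.46
Denominator = 1×133 + 0.054×25.9 = 134.4
Vm = 61.7 · log₁₀(0.092694) = 61.7 × (-1.0329) = -63.73 mV

-63.7 mV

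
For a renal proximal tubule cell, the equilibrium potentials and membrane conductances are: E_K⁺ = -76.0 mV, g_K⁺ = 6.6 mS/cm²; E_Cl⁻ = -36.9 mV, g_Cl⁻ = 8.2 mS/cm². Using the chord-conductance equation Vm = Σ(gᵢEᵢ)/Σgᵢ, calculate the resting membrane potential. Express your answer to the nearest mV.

-54 mV

Σ gᵢEᵢ = 6.6·(-76.0) + 8.2·(-36.9) = -804.18
Σ gᵢ = 6.6 + 8.2 = 14.8
Vm = -804.18 / 14.8 = -54.34 mV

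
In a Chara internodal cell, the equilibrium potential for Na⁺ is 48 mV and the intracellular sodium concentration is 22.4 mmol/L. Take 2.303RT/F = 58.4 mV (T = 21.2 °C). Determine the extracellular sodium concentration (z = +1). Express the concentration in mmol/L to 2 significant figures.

Nernst: E = (58.4/1) · log₁₀([out]/[in]), so log₁₀([out]/[in]) = 48.0 × 1 / 58.4 = 0.8219.
[out]/[in] = 10^(0.8219) = 6.636.
[out] = 6.636 × 22.4 = 148.7 mmol/L.

150 mmol/L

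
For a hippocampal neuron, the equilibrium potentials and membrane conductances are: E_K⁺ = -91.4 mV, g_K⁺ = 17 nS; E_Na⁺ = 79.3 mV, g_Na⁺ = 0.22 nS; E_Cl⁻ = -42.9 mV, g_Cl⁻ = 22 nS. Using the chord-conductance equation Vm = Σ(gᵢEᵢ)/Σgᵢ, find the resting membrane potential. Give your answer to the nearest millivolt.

-63 mV

Σ gᵢEᵢ = 17·(-91.4) + 0.22·(79.3) + 22·(-42.9) = -2480.15
Σ gᵢ = 17 + 0.22 + 22 = 39.22
Vm = -2480.15 / 39.22 = -63.24 mV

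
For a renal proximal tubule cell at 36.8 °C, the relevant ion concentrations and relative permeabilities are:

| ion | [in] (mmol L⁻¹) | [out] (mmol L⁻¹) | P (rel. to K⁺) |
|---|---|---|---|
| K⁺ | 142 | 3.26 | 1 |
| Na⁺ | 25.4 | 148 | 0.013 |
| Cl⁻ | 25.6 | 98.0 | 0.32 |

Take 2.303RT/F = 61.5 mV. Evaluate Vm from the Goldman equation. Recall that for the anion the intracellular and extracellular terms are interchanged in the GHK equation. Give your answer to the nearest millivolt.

-68 mV

Vm = 61.5 · log₁₀[(Σ P·[cation]ₒ + Σ P·[anion]ᵢ) / (Σ P·[cation]ᵢ + Σ P·[anion]ₒ)]
Numerator = 1×3.26 + 0.013×148 + 0.32×25.6 = 13.38
Denominator = 1×142 + 0.013×25.4 + 0.32×98.0 = 173.7
Vm = 61.5 · log₁₀(0.077011) = 61.5 × (-1.1134) = -68.48 mV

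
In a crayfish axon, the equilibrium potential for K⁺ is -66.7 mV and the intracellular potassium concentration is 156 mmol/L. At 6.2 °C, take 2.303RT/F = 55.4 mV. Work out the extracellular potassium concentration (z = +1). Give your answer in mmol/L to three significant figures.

Nernst: E = (55.4/1) · log₁₀([out]/[in]), so log₁₀([out]/[in]) = -66.7 × 1 / 55.4 = -1.2040.
[out]/[in] = 10^(-1.2040) = 0.06252.
[out] = 0.06252 × 156 = 9.753 mmol/L.

9.75 mmol/L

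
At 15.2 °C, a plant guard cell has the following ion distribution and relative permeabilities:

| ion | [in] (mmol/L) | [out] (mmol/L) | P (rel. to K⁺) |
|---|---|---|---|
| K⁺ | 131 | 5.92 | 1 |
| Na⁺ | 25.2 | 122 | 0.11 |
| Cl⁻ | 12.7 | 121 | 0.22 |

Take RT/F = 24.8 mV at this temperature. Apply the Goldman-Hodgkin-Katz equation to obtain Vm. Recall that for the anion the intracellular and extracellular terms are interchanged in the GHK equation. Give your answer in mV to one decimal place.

Vm = 24.8 · ln[(Σ P·[cation]ₒ + Σ P·[anion]ᵢ) / (Σ P·[cation]ᵢ + Σ P·[anion]ₒ)]
Numerator = 1×5.92 + 0.11×122 + 0.22×12.7 = 22.13
Denominator = 1×131 + 0.11×25.2 + 0.22×121 = 160.4
Vm = 24.8 · ln(0.138) = 24.8 × (-1.9805) = -49.12 mV

-49.1 mV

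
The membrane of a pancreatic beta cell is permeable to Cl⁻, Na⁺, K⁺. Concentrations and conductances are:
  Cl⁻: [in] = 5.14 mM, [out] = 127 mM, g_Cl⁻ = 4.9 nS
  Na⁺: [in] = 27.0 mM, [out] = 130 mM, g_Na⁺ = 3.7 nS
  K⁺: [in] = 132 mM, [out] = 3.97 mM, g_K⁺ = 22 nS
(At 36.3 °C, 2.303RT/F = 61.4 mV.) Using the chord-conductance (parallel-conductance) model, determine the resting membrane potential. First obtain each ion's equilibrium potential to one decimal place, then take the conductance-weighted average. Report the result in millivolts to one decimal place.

E_Cl⁻ = (61.4/-1)·log₁₀(127/5.14) = -85.5 mV
E_Na⁺ = (61.4/1)·log₁₀(130/27.0) = 41.9 mV
E_K⁺ = (61.4/1)·log₁₀(3.97/132) = -93.4 mV
Vm = (Σ gᵢEᵢ)/(Σ gᵢ) = (4.9·-85.5 + 3.7·41.9 + 22·-93.4) / (4.9 + 3.7 + 22)
= -2318.72 / 30.6 = -75.78 mV

-75.8 mV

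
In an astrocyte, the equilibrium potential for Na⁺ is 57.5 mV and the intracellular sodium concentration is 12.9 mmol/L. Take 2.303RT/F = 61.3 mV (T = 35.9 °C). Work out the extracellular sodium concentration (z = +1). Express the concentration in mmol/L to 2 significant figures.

110 mmol/L

Nernst: E = (61.3/1) · log₁₀([out]/[in]), so log₁₀([out]/[in]) = 57.5 × 1 / 61.3 = 0.9380.
[out]/[in] = 10^(0.9380) = 8.67.
[out] = 8.67 × 12.9 = 111.8 mmol/L.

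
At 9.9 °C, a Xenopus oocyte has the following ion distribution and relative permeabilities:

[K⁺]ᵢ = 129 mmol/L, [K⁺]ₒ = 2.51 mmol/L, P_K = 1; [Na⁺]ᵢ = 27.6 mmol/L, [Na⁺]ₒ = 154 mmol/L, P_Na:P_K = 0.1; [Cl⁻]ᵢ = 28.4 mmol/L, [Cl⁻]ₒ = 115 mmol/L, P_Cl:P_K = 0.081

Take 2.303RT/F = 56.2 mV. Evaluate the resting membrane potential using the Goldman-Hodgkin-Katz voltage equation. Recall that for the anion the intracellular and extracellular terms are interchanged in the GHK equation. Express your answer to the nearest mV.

-47 mV

Vm = 56.2 · log₁₀[(Σ P·[cation]ₒ + Σ P·[anion]ᵢ) / (Σ P·[cation]ᵢ + Σ P·[anion]ₒ)]
Numerator = 1×2.51 + 0.1×154 + 0.081×28.4 = 20.21
Denominator = 1×129 + 0.1×27.6 + 0.081×115 = 141.1
Vm = 56.2 · log₁₀(0.14326) = 56.2 × (-0.8439) = -47.43 mV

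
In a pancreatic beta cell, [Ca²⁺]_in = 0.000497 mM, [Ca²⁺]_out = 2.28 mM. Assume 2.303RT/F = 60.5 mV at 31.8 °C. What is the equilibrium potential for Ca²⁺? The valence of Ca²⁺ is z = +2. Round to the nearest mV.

E = (60.5/z) · log₁₀([Ca²⁺]_out/[Ca²⁺]_in) with z = +2.
= (60.5/2) · log₁₀(2.28/0.000497) = 30.25 · log₁₀(4588)
= 30.25 · (3.6616) = 110.76 mV

111 mV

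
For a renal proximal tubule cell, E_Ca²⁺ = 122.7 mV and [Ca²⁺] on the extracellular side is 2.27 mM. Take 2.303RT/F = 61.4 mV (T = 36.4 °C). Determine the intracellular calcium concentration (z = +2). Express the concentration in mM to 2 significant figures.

0.00023 mM

Nernst: E = (61.4/2) · log₁₀([out]/[in]), so log₁₀([out]/[in]) = 122.7 × 2 / 61.4 = 3.9967.
[out]/[in] = 10^(3.9967) = 9925.
[in] = 2.27 / 9925 = 0.0002287 mM.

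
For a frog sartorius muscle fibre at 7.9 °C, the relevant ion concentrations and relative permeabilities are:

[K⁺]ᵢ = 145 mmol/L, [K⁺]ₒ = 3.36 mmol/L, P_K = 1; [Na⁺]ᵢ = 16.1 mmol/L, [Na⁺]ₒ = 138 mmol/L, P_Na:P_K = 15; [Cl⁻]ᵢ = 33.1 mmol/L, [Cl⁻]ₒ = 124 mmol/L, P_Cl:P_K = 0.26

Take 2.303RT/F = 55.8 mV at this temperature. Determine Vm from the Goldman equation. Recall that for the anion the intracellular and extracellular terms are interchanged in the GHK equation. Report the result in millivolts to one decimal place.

Vm = 55.8 · log₁₀[(Σ P·[cation]ₒ + Σ P·[anion]ᵢ) / (Σ P·[cation]ᵢ + Σ P·[anion]ₒ)]
Numerator = 1×3.36 + 15×138 + 0.26×33.1 = 2082
Denominator = 1×145 + 15×16.1 + 0.26×124 = 418.7
Vm = 55.8 · log₁₀(4.972) = 55.8 × (0.6965) = 38.87 mV

38.9 mV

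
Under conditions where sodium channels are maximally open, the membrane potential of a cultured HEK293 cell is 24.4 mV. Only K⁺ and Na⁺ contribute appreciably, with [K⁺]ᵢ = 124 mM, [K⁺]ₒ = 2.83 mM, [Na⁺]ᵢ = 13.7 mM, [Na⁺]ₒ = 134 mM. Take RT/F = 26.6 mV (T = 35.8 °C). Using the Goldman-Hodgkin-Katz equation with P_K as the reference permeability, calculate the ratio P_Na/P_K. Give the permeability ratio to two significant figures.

3.1

Let α = P_Na/P_K. GHK: Vm = 26.6·ln[(Kₒ + α·Naₒ)/(Kᵢ + α·Naᵢ)].
e^(Vm/26.6) = e^(24.4/26.6) = 2.5025
So 2.5025·(Kᵢ + α·Naᵢ) = Kₒ + α·Naₒ → α = (2.5025·124.0 − 2.83) / (134.0 − 2.5025·13.7)
α = (310.3 − 2.83) / (134.0 − 34.28) = 307.5/99.72 = 3.084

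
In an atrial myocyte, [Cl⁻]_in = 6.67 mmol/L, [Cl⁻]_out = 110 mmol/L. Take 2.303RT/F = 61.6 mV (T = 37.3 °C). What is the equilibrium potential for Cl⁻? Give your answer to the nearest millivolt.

-75 mV

E = (61.6/z) · log₁₀([Cl⁻]_out/[Cl⁻]_in) with z = -1.
For an anion, dividing by z = -1 reverses the sign.
= (61.6/-1) · log₁₀(110/6.67) = -61.60 · log₁₀(16.49)
= -61.60 · (1.2173) = -74.98 mV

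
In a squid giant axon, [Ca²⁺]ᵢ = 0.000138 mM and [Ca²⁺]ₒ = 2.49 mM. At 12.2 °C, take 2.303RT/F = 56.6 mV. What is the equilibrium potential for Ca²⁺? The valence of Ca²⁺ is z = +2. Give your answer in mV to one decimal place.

120.5 mV

E = (56.6/z) · log₁₀([Ca²⁺]_out/[Ca²⁺]_in) with z = +2.
= (56.6/2) · log₁₀(2.49/0.000138) = 28.30 · log₁₀(1.804e+04)
= 28.30 · (4.2563) = 120.45 mV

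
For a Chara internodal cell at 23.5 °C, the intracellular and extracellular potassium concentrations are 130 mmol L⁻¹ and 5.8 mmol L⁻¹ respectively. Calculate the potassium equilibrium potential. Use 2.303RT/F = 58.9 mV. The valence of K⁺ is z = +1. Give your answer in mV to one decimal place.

E = (58.9/z) · log₁₀([K⁺]_out/[K⁺]_in) with z = +1.
= (58.9/1) · log₁₀(5.8/130) = 58.90 · log₁₀(0.04462)
= 58.90 · (-1.3505) = -79.55 mV

-79.5 mV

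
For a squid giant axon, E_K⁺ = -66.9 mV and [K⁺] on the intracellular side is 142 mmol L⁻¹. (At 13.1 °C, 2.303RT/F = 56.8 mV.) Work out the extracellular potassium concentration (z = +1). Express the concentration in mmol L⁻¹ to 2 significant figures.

9.4 mmol L⁻¹

Nernst: E = (56.8/1) · log₁₀([out]/[in]), so log₁₀([out]/[in]) = -66.9 × 1 / 56.8 = -1.1778.
[out]/[in] = 10^(-1.1778) = 0.0664.
[out] = 0.0664 × 142 = 9.429 mmol L⁻¹.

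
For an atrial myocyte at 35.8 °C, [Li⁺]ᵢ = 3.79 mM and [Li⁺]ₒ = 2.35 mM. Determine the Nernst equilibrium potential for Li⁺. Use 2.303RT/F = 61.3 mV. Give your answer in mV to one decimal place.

-12.7 mV

E = (61.3/z) · log₁₀([Li⁺]_out/[Li⁺]_in) with z = +1.
= (61.3/1) · log₁₀(2.35/3.79) = 61.30 · log₁₀(0.6201)
= 61.30 · (-0.2076) = -12.72 mV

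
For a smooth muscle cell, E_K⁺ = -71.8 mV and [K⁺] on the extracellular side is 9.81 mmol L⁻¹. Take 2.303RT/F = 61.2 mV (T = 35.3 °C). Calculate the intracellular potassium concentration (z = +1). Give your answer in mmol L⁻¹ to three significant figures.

Nernst: E = (61.2/1) · log₁₀([out]/[in]), so log₁₀([out]/[in]) = -71.8 × 1 / 61.2 = -1.1732.
[out]/[in] = 10^(-1.1732) = 0.06711.
[in] = 9.81 / 0.06711 = 146.2 mmol L⁻¹.

146 mmol L⁻¹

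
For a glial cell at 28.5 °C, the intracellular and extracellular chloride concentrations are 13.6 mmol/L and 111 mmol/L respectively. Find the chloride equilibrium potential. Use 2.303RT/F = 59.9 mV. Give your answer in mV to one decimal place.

E = (59.9/z) · log₁₀([Cl⁻]_out/[Cl⁻]_in) with z = -1.
For an anion, dividing by z = -1 reverses the sign.
= (59.9/-1) · log₁₀(111/13.6) = -59.90 · log₁₀(8.162)
= -59.90 · (0.9118) = -54.62 mV

-54.6 mV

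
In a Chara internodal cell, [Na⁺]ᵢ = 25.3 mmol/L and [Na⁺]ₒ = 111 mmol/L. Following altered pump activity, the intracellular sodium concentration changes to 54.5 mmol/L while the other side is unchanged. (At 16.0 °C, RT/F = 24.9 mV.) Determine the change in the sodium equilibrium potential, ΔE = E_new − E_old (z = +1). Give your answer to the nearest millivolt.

E_old = (24.9/1)·ln(111/25.3) = 36.82 mV
E_new = (24.9/1)·ln(111/54.5) = 17.71 mV
ΔE = 17.71 − (36.82) = -19.11 mV

-19 mV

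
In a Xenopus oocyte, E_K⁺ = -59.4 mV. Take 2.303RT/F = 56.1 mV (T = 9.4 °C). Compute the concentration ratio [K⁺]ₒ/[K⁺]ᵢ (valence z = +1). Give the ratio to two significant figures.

log₁₀([out]/[in]) = E·z/(56.1) = -59.4 × 1 / 56.1 = -1.0588
[out]/[in] = 10^(-1.0588) = 0.08733

0.087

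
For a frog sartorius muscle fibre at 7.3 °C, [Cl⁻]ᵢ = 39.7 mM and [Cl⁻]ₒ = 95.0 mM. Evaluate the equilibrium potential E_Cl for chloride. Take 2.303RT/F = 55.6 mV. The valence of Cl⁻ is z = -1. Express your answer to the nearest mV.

E = (55.6/z) · log₁₀([Cl⁻]_out/[Cl⁻]_in) with z = -1.
For an anion, dividing by z = -1 reverses the sign.
= (55.6/-1) · log₁₀(95.0/39.7) = -55.60 · log₁₀(2.393)
= -55.60 · (0.3789) = -21.07 mV

-21 mV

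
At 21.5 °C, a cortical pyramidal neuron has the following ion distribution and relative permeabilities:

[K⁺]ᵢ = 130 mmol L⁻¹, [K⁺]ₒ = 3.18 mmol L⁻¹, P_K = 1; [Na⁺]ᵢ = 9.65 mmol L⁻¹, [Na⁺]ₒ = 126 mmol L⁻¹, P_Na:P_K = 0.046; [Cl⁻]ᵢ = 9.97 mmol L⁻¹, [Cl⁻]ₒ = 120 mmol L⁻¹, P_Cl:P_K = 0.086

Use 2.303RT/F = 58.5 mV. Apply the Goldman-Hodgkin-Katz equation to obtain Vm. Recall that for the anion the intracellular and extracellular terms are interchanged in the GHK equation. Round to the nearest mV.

Vm = 58.5 · log₁₀[(Σ P·[cation]ₒ + Σ P·[anion]ᵢ) / (Σ P·[cation]ᵢ + Σ P·[anion]ₒ)]
Numerator = 1×3.18 + 0.046×126 + 0.086×9.97 = 9.833
Denominator = 1×130 + 0.046×9.65 + 0.086×120 = 140.8
Vm = 58.5 · log₁₀(0.069858) = 58.5 × (-1.1558) = -67.61 mV

-68 mV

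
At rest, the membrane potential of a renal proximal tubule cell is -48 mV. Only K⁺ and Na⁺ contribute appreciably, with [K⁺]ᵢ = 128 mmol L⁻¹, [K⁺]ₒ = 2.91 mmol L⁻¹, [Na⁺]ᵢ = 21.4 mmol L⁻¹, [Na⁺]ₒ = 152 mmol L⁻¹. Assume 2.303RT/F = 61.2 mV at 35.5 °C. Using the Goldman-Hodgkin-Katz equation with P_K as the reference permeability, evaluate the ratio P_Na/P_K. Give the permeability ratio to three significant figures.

Let α = P_Na/P_K. GHK: Vm = 61.2·log₁₀[(Kₒ + α·Naₒ)/(Kᵢ + α·Naᵢ)].
10^(Vm/61.2) = 10^(-48.0/61.2) = 0.16432
So 0.16432·(Kᵢ + α·Naᵢ) = Kₒ + α·Naₒ → α = (0.16432·128.0 − 2.91) / (152.0 − 0.16432·21.4)
α = (21.03 − 2.91) / (152.0 − 3.516) = 18.12/148.5 = 0.1221

0.122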